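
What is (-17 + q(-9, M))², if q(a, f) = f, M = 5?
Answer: 144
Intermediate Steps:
(-17 + q(-9, M))² = (-17 + 5)² = (-12)² = 144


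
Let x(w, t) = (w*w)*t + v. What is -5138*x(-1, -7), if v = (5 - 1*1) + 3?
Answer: 0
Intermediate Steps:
v = 7 (v = (5 - 1) + 3 = 4 + 3 = 7)
x(w, t) = 7 + t*w**2 (x(w, t) = (w*w)*t + 7 = w**2*t + 7 = t*w**2 + 7 = 7 + t*w**2)
-5138*x(-1, -7) = -5138*(7 - 7*(-1)**2) = -5138*(7 - 7*1) = -5138*(7 - 7) = -5138*0 = 0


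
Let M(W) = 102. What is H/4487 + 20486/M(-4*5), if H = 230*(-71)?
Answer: 45127511/228837 ≈ 197.20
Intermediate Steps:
H = -16330
H/4487 + 20486/M(-4*5) = -16330/4487 + 20486/102 = -16330*1/4487 + 20486*(1/102) = -16330/4487 + 10243/51 = 45127511/228837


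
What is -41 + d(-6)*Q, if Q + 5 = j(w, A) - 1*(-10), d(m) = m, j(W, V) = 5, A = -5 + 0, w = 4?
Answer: -101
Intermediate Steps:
A = -5
Q = 10 (Q = -5 + (5 - 1*(-10)) = -5 + (5 + 10) = -5 + 15 = 10)
-41 + d(-6)*Q = -41 - 6*10 = -41 - 60 = -101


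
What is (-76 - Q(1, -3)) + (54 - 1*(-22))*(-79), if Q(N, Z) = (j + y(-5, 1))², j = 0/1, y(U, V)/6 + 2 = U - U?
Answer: -6224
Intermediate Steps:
y(U, V) = -12 (y(U, V) = -12 + 6*(U - U) = -12 + 6*0 = -12 + 0 = -12)
j = 0 (j = 0*1 = 0)
Q(N, Z) = 144 (Q(N, Z) = (0 - 12)² = (-12)² = 144)
(-76 - Q(1, -3)) + (54 - 1*(-22))*(-79) = (-76 - 1*144) + (54 - 1*(-22))*(-79) = (-76 - 144) + (54 + 22)*(-79) = -220 + 76*(-79) = -220 - 6004 = -6224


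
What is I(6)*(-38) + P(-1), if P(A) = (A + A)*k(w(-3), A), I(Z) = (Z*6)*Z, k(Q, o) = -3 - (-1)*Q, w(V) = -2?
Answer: -8198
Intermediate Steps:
k(Q, o) = -3 + Q
I(Z) = 6*Z**2 (I(Z) = (6*Z)*Z = 6*Z**2)
P(A) = -10*A (P(A) = (A + A)*(-3 - 2) = (2*A)*(-5) = -10*A)
I(6)*(-38) + P(-1) = (6*6**2)*(-38) - 10*(-1) = (6*36)*(-38) + 10 = 216*(-38) + 10 = -8208 + 10 = -8198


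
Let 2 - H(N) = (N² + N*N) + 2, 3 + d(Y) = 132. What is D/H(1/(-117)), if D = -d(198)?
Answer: 1765881/2 ≈ 8.8294e+5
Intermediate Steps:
d(Y) = 129 (d(Y) = -3 + 132 = 129)
D = -129 (D = -1*129 = -129)
H(N) = -2*N² (H(N) = 2 - ((N² + N*N) + 2) = 2 - ((N² + N²) + 2) = 2 - (2*N² + 2) = 2 - (2 + 2*N²) = 2 + (-2 - 2*N²) = -2*N²)
D/H(1/(-117)) = -129/((-2*(1/(-117))²)) = -129/((-2*(-1/117)²)) = -129/((-2*1/13689)) = -129/(-2/13689) = -129*(-13689/2) = 1765881/2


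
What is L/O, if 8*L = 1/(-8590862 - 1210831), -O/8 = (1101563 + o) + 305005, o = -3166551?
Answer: -1/1104052035278016 ≈ -9.0575e-16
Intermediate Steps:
O = 14079864 (O = -8*((1101563 - 3166551) + 305005) = -8*(-2064988 + 305005) = -8*(-1759983) = 14079864)
L = -1/78413544 (L = 1/(8*(-8590862 - 1210831)) = (⅛)/(-9801693) = (⅛)*(-1/9801693) = -1/78413544 ≈ -1.2753e-8)
L/O = -1/78413544/14079864 = -1/78413544*1/14079864 = -1/1104052035278016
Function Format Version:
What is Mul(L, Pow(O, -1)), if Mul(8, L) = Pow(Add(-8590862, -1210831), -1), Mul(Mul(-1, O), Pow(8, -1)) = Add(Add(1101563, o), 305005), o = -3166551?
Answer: Rational(-1, 1104052035278016) ≈ -9.0575e-16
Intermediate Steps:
O = 14079864 (O = Mul(-8, Add(Add(1101563, -3166551), 305005)) = Mul(-8, Add(-2064988, 305005)) = Mul(-8, -1759983) = 14079864)
L = Rational(-1, 78413544) (L = Mul(Rational(1, 8), Pow(Add(-8590862, -1210831), -1)) = Mul(Rational(1, 8), Pow(-9801693, -1)) = Mul(Rational(1, 8), Rational(-1, 9801693)) = Rational(-1, 78413544) ≈ -1.2753e-8)
Mul(L, Pow(O, -1)) = Mul(Rational(-1, 78413544), Pow(14079864, -1)) = Mul(Rational(-1, 78413544), Rational(1, 14079864)) = Rational(-1, 1104052035278016)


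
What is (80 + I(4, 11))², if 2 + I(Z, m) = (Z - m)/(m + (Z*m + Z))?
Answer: 21114025/3481 ≈ 6065.5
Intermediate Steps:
I(Z, m) = -2 + (Z - m)/(Z + m + Z*m) (I(Z, m) = -2 + (Z - m)/(m + (Z*m + Z)) = -2 + (Z - m)/(m + (Z + Z*m)) = -2 + (Z - m)/(Z + m + Z*m))
(80 + I(4, 11))² = (80 + (-1*4 - 3*11 - 2*4*11)/(4 + 11 + 4*11))² = (80 + (-4 - 33 - 88)/(4 + 11 + 44))² = (80 - 125/59)² = (4595/59)² = 21114025/3481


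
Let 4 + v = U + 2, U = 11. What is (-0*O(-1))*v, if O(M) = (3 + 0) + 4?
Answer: 0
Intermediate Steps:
O(M) = 7 (O(M) = 3 + 4 = 7)
v = 9 (v = -4 + (11 + 2) = -4 + 13 = 9)
(-0*O(-1))*v = -0*7*9 = -33*0*9 = 0*9 = 0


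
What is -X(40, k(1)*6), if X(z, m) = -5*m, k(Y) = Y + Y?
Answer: 60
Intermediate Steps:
k(Y) = 2*Y
-X(40, k(1)*6) = -(-5)*(2*1)*6 = -(-5)*2*6 = -(-5)*12 = -1*(-60) = 60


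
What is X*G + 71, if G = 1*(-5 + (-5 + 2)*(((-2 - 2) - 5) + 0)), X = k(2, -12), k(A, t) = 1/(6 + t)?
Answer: 202/3 ≈ 67.333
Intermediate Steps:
X = -⅙ (X = 1/(6 - 12) = 1/(-6) = -⅙ ≈ -0.16667)
G = 22 (G = 1*(-5 - 3*((-4 - 5) + 0)) = 1*(-5 - 3*(-9 + 0)) = 1*(-5 - 3*(-9)) = 1*(-5 + 27) = 1*22 = 22)
X*G + 71 = -⅙*22 + 71 = -11/3 + 71 = 202/3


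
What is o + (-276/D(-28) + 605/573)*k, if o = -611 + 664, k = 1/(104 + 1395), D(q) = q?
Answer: 318705689/6012489 ≈ 53.007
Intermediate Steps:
k = 1/1499 ≈ 0.00066711
o = 53
o + (-276/D(-28) + 605/573)*k = 53 + (-276/(-28) + 605/573)*(1/1499) = 53 + (-276*(-1/28) + 605*(1/573))*(1/1499) = 53 + (69/7 + 605/573)*(1/1499) = 53 + (43772/4011)*(1/1499) = 53 + 43772/6012489 = 318705689/6012489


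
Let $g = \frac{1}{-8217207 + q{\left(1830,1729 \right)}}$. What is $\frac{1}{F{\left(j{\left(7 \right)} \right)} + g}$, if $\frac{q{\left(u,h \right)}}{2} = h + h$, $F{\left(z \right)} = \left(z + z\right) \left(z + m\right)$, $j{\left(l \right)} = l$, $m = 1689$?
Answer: $\frac{8210291}{194945149503} \approx 4.2116 \cdot 10^{-5}$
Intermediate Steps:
$F{\left(z \right)} = 2 z \left(1689 + z\right)$ ($F{\left(z \right)} = \left(z + z\right) \left(z + 1689\right) = 2 z \left(1689 + z\right)$)
$q{\left(u,h \right)} = 4 h$ ($q{\left(u,h \right)} = 2 \left(h + h\right) = 2 \cdot 2 h = 4 h$)
$g = - \frac{1}{8210291}$ ($g = \frac{1}{-8217207 + 4 \cdot 1729} = \frac{1}{-8217207 + 6916} = \frac{1}{-8210291} = - \frac{1}{8210291} \approx -1.218 \cdot 10^{-7}$)
$\frac{1}{F{\left(j{\left(7 \right)} \right)} + g} = \frac{1}{2 \cdot 7 \left(1689 + 7\right) - \frac{1}{8210291}} = \frac{1}{2 \cdot 7 \cdot 1696 - \frac{1}{8210291}} = \frac{1}{23744 - \frac{1}{8210291}} = \frac{1}{\frac{194945149503}{8210291}} = \frac{8210291}{194945149503}$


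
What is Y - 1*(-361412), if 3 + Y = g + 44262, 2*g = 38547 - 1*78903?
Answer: 385493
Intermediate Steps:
g = -20178 (g = (38547 - 1*78903)/2 = (38547 - 78903)/2 = (½)*(-40356) = -20178)
Y = 24081 (Y = -3 + (-20178 + 44262) = -3 + 24084 = 24081)
Y - 1*(-361412) = 24081 - 1*(-361412) = 24081 + 361412 = 385493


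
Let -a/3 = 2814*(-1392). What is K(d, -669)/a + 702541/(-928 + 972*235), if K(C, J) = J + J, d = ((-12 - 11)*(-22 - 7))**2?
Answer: 343976682397/111388272912 ≈ 3.0881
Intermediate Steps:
d = 444889 (d = (-23*(-29))**2 = 667**2 = 444889)
K(C, J) = 2*J
a = 11751264 (a = -8442*(-1392) = -3*(-3917088) = 11751264)
K(d, -669)/a + 702541/(-928 + 972*235) = (2*(-669))/11751264 + 702541/(-928 + 972*235) = -1338*1/11751264 + 702541/(-928 + 228420) = -223/1958544 + 702541/227492 = 343976682397/111388272912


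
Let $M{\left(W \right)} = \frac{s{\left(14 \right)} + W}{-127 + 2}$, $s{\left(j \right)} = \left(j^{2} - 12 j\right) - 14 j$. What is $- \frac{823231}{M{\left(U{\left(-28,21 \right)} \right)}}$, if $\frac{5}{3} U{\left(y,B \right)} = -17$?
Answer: $- \frac{514519375}{891} \approx -5.7746 \cdot 10^{5}$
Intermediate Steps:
$U{\left(y,B \right)} = - \frac{51}{5}$ ($U{\left(y,B \right)} = \frac{3}{5} \left(-17\right) = - \frac{51}{5}$)
$s{\left(j \right)} = j^{2} - 26 j$
$M{\left(W \right)} = \frac{168}{125} - \frac{W}{125}$ ($M{\left(W \right)} = \frac{14 \left(-26 + 14\right) + W}{-127 + 2} = \frac{14 \left(-12\right) + W}{-125} = \left(-168 + W\right) \left(- \frac{1}{125}\right) = \frac{168}{125} - \frac{W}{125}$)
$- \frac{823231}{M{\left(U{\left(-28,21 \right)} \right)}} = - \frac{823231}{\frac{168}{125} - - \frac{51}{625}} = - \frac{823231}{\frac{168}{125} + \frac{51}{625}} = - \frac{823231}{\frac{891}{625}} = \left(-823231\right) \frac{625}{891} = - \frac{514519375}{891}$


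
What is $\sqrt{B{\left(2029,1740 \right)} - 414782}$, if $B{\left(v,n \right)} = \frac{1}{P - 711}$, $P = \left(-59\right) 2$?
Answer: $\frac{3 i \sqrt{31672799699}}{829} \approx 644.04 i$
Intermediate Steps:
$P = -118$
$B{\left(v,n \right)} = - \frac{1}{829}$ ($B{\left(v,n \right)} = \frac{1}{-118 - 711} = \frac{1}{-829} = - \frac{1}{829}$)
$\sqrt{B{\left(2029,1740 \right)} - 414782} = \sqrt{- \frac{1}{829} - 414782} = \sqrt{- \frac{343854279}{829}} = \frac{3 i \sqrt{31672799699}}{829}$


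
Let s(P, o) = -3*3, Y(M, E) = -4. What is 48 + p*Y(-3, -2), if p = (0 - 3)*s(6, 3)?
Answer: -60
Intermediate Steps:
s(P, o) = -9
p = 27 (p = (0 - 3)*(-9) = -3*(-9) = 27)
48 + p*Y(-3, -2) = 48 + 27*(-4) = 48 - 108 = -60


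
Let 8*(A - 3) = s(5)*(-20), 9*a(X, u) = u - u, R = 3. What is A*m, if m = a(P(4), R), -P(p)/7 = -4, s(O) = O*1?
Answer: 0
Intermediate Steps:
s(O) = O
P(p) = 28 (P(p) = -7*(-4) = 28)
a(X, u) = 0 (a(X, u) = (u - u)/9 = (1/9)*0 = 0)
A = -19/2 (A = 3 + (5*(-20))/8 = 3 + (1/8)*(-100) = 3 - 25/2 = -19/2 ≈ -9.5000)
m = 0
A*m = -19/2*0 = 0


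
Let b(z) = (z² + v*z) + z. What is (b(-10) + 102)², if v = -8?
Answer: 73984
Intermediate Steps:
b(z) = z² - 7*z (b(z) = (z² - 8*z) + z = z² - 7*z)
(b(-10) + 102)² = (-10*(-7 - 10) + 102)² = (-10*(-17) + 102)² = (170 + 102)² = 272² = 73984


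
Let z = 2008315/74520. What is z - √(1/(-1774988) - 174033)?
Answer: 401663/14904 - I*√137076326711508935/887494 ≈ 26.95 - 417.17*I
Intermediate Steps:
z = 401663/14904 (z = 2008315*(1/74520) = 401663/14904 ≈ 26.950)
z - √(1/(-1774988) - 174033) = 401663/14904 - √(1/(-1774988) - 174033) = 401663/14904 - √(-1/1774988 - 174033) = 401663/14904 - √(-308906486605/1774988) = 401663/14904 - I*√137076326711508935/887494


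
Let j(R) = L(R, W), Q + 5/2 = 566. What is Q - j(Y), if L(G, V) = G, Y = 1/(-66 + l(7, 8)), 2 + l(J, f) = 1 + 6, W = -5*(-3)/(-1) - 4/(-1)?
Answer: 68749/122 ≈ 563.52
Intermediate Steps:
Q = 1127/2 (Q = -5/2 + 566 = 1127/2 ≈ 563.50)
W = -11 (W = 15*(-1) - 4*(-1) = -15 + 4 = -11)
l(J, f) = 5 (l(J, f) = -2 + (1 + 6) = -2 + 7 = 5)
Y = -1/61 (Y = 1/(-66 + 5) = 1/(-61) = -1/61 ≈ -0.016393)
j(R) = R
Q - j(Y) = 1127/2 - 1*(-1/61) = 1127/2 + 1/61 = 68749/122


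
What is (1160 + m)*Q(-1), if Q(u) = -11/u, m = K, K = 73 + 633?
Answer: 20526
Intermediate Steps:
K = 706
m = 706
(1160 + m)*Q(-1) = (1160 + 706)*(-11/(-1)) = 1866*(-11*(-1)) = 1866*11 = 20526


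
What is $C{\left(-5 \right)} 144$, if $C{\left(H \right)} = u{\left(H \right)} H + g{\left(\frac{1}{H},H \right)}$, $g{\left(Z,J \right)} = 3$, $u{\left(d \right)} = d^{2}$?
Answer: $-17568$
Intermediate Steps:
$C{\left(H \right)} = 3 + H^{3}$ ($C{\left(H \right)} = H^{2} H + 3 = H^{3} + 3 = 3 + H^{3}$)
$C{\left(-5 \right)} 144 = \left(3 + \left(-5\right)^{3}\right) 144 = \left(3 - 125\right) 144 = \left(-122\right) 144 = -17568$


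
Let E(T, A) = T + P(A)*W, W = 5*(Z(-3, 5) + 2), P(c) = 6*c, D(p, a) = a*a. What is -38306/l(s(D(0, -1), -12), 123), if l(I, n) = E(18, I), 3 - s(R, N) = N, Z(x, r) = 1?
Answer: -19153/684 ≈ -28.001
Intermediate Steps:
D(p, a) = a²
s(R, N) = 3 - N
W = 15 (W = 5*(1 + 2) = 5*3 = 15)
E(T, A) = T + 90*A (E(T, A) = T + (6*A)*15 = T + 90*A)
l(I, n) = 18 + 90*I
-38306/l(s(D(0, -1), -12), 123) = -38306/(18 + 90*(3 - 1*(-12))) = -38306/(18 + 90*(3 + 12)) = -38306/(18 + 90*15) = -38306/(18 + 1350) = -38306/1368 = -38306*1/1368 = -19153/684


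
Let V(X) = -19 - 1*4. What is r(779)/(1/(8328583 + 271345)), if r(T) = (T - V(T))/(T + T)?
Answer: 3448571128/779 ≈ 4.4269e+6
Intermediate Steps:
V(X) = -23 (V(X) = -19 - 4 = -23)
r(T) = (23 + T)/(2*T) (r(T) = (T - 1*(-23))/(T + T) = (T + 23)/((2*T)) = (23 + T)*(1/(2*T)) = (23 + T)/(2*T))
r(779)/(1/(8328583 + 271345)) = ((1/2)*(23 + 779)/779)/(1/(8328583 + 271345)) = ((1/2)*(1/779)*802)/(1/8599928) = 401/(779*(1/8599928)) = (401/779)*8599928 = 3448571128/779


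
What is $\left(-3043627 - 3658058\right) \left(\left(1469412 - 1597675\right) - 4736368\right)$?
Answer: $32601224603235$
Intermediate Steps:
$\left(-3043627 - 3658058\right) \left(\left(1469412 - 1597675\right) - 4736368\right) = - 6701685 \left(-128263 - 4736368\right) = \left(-6701685\right) \left(-4864631\right) = 32601224603235$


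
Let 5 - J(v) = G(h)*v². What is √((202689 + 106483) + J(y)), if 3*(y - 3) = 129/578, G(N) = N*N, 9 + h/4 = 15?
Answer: 3*√2818673249/289 ≈ 551.12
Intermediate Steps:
h = 24 (h = -36 + 4*15 = -36 + 60 = 24)
G(N) = N²
y = 1777/578 (y = 3 + (129/578)/3 = 3 + (129*(1/578))/3 = 3 + (⅓)*(129/578) = 3 + 43/578 = 1777/578 ≈ 3.0744)
J(v) = 5 - 576*v² (J(v) = 5 - 24²*v² = 5 - 576*v²)
√((202689 + 106483) + J(y)) = √((202689 + 106483) + (5 - 576*(1777/578)²)) = √(309172 + (5 - 576*3157729/334084)) = √(309172 + (5 - 454712976/83521)) = √(309172 - 454295371/83521) = √(25368059241/83521) = 3*√2818673249/289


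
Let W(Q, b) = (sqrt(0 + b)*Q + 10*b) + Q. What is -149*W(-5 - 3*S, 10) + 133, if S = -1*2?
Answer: -14916 - 149*sqrt(10) ≈ -15387.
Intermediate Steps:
S = -2
W(Q, b) = Q + 10*b + Q*sqrt(b) (W(Q, b) = (sqrt(b)*Q + 10*b) + Q = (Q*sqrt(b) + 10*b) + Q = (10*b + Q*sqrt(b)) + Q = Q + 10*b + Q*sqrt(b))
-149*W(-5 - 3*S, 10) + 133 = -149*((-5 - 3*(-2)) + 10*10 + (-5 - 3*(-2))*sqrt(10)) + 133 = -149*((-5 + 6) + 100 + (-5 + 6)*sqrt(10)) + 133 = -149*(1 + 100 + 1*sqrt(10)) + 133 = -149*(1 + 100 + sqrt(10)) + 133 = -149*(101 + sqrt(10)) + 133 = (-15049 - 149*sqrt(10)) + 133 = -14916 - 149*sqrt(10)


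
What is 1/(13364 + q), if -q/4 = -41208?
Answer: 1/178196 ≈ 5.6118e-6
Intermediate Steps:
q = 164832 (q = -4*(-41208) = 164832)
1/(13364 + q) = 1/(13364 + 164832) = 1/178196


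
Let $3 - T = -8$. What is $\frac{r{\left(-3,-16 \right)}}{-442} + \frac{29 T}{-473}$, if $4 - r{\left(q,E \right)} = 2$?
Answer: $- \frac{6452}{9503} \approx -0.67894$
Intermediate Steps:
$T = 11$ ($T = 3 - -8 = 3 + 8 = 11$)
$r{\left(q,E \right)} = 2$ ($r{\left(q,E \right)} = 4 - 2 = 2$)
$\frac{r{\left(-3,-16 \right)}}{-442} + \frac{29 T}{-473} = \frac{2}{-442} + \frac{29 \cdot 11}{-473} = 2 \left(- \frac{1}{442}\right) + 319 \left(- \frac{1}{473}\right) = - \frac{1}{221} - \frac{29}{43} = - \frac{6452}{9503}$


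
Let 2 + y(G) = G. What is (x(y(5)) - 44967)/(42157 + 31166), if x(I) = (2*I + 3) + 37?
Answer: -44921/73323 ≈ -0.61265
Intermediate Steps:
y(G) = -2 + G
x(I) = 40 + 2*I (x(I) = (3 + 2*I) + 37 = 40 + 2*I)
(x(y(5)) - 44967)/(42157 + 31166) = ((40 + 2*(-2 + 5)) - 44967)/(42157 + 31166) = ((40 + 2*3) - 44967)/73323 = ((40 + 6) - 44967)*(1/73323) = (46 - 44967)*(1/73323) = -44921*1/73323 = -44921/73323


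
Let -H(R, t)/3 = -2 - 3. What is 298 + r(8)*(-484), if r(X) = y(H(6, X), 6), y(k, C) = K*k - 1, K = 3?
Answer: -20998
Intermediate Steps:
H(R, t) = 15 (H(R, t) = -3*(-2 - 3) = -3*(-5) = 15)
y(k, C) = -1 + 3*k (y(k, C) = 3*k - 1 = -1 + 3*k)
r(X) = 44 (r(X) = -1 + 3*15 = -1 + 45 = 44)
298 + r(8)*(-484) = 298 + 44*(-484) = 298 - 21296 = -20998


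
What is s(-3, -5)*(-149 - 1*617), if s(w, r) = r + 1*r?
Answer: 7660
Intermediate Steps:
s(w, r) = 2*r (s(w, r) = r + r = 2*r)
s(-3, -5)*(-149 - 1*617) = (2*(-5))*(-149 - 1*617) = -10*(-149 - 617) = -10*(-766) = 7660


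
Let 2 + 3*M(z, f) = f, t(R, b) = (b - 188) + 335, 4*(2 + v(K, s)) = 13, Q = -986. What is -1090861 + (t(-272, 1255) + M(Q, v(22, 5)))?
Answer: -4357837/4 ≈ -1.0895e+6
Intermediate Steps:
v(K, s) = 5/4 (v(K, s) = -2 + (¼)*13 = -2 + 13/4 = 5/4)
t(R, b) = 147 + b (t(R, b) = (-188 + b) + 335 = 147 + b)
M(z, f) = -⅔ + f/3
-1090861 + (t(-272, 1255) + M(Q, v(22, 5))) = -1090861 + ((147 + 1255) + (-⅔ + (⅓)*(5/4))) = -1090861 + (1402 + (-⅔ + 5/12)) = -1090861 + (1402 - ¼) = -1090861 + 5607/4 = -4357837/4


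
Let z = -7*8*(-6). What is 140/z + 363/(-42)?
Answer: -691/84 ≈ -8.2262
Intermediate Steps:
z = 336 (z = -56*(-6) = 336)
140/z + 363/(-42) = 140/336 + 363/(-42) = 140*(1/336) + 363*(-1/42) = 5/12 - 121/14 = -691/84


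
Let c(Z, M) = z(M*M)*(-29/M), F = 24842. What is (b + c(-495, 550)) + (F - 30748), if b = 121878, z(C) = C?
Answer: 100022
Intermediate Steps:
c(Z, M) = -29*M (c(Z, M) = (M*M)*(-29/M) = M**2*(-29/M) = -29*M)
(b + c(-495, 550)) + (F - 30748) = (121878 - 29*550) + (24842 - 30748) = (121878 - 15950) - 5906 = 105928 - 5906 = 100022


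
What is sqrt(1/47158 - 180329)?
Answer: I*sqrt(401029508993998)/47158 ≈ 424.65*I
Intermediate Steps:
sqrt(1/47158 - 180329) = sqrt(-8503954981/47158) = I*sqrt(401029508993998)/47158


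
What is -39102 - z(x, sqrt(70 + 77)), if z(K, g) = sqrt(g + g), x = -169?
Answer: -39102 - 3**(1/4)*sqrt(14) ≈ -39107.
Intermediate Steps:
z(K, g) = sqrt(2)*sqrt(g) (z(K, g) = sqrt(2*g) = sqrt(2)*sqrt(g))
-39102 - z(x, sqrt(70 + 77)) = -39102 - sqrt(2)*sqrt(sqrt(70 + 77)) = -39102 - sqrt(2)*sqrt(sqrt(147)) = -39102 - sqrt(2)*sqrt(7*sqrt(3)) = -39102 - sqrt(2)*3**(1/4)*sqrt(7) = -39102 - 3**(1/4)*sqrt(14)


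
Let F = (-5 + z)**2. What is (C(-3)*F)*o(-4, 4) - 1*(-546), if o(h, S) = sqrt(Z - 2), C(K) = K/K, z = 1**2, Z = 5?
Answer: 546 + 16*sqrt(3) ≈ 573.71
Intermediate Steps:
z = 1
C(K) = 1
F = 16 (F = (-5 + 1)**2 = (-4)**2 = 16)
o(h, S) = sqrt(3) (o(h, S) = sqrt(5 - 2) = sqrt(3))
(C(-3)*F)*o(-4, 4) - 1*(-546) = (1*16)*sqrt(3) - 1*(-546) = 16*sqrt(3) + 546 = 546 + 16*sqrt(3)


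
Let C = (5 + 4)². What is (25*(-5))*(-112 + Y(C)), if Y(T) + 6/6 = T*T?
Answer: -806000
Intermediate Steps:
C = 81 (C = 9² = 81)
Y(T) = -1 + T² (Y(T) = -1 + T*T = -1 + T²)
(25*(-5))*(-112 + Y(C)) = (25*(-5))*(-112 + (-1 + 81²)) = -125*(-112 + (-1 + 6561)) = -125*(-112 + 6560) = -125*6448 = -806000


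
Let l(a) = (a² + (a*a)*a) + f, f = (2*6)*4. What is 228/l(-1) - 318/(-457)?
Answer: 9955/1828 ≈ 5.4458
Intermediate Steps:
f = 48 (f = 12*4 = 48)
l(a) = 48 + a² + a³ (l(a) = (a² + (a*a)*a) + 48 = (a² + a²*a) + 48 = (a² + a³) + 48 = 48 + a² + a³)
228/l(-1) - 318/(-457) = 228/(48 + (-1)² + (-1)³) - 318/(-457) = 228/(48 + 1 - 1) - 318*(-1/457) = 228/48 + 318/457 = 228*(1/48) + 318/457 = 19/4 + 318/457 = 9955/1828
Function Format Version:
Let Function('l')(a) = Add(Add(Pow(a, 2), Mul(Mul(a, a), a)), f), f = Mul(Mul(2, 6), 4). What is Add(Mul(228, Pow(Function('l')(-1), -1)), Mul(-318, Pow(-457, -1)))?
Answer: Rational(9955, 1828) ≈ 5.4458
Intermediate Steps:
f = 48 (f = Mul(12, 4) = 48)
Function('l')(a) = Add(48, Pow(a, 2), Pow(a, 3)) (Function('l')(a) = Add(Add(Pow(a, 2), Mul(Mul(a, a), a)), 48) = Add(Add(Pow(a, 2), Mul(Pow(a, 2), a)), 48) = Add(Add(Pow(a, 2), Pow(a, 3)), 48) = Add(48, Pow(a, 2), Pow(a, 3)))
Add(Mul(228, Pow(Function('l')(-1), -1)), Mul(-318, Pow(-457, -1))) = Add(Mul(228, Pow(Add(48, Pow(-1, 2), Pow(-1, 3)), -1)), Mul(-318, Pow(-457, -1))) = Add(Mul(228, Pow(Add(48, 1, -1), -1)), Mul(-318, Rational(-1, 457))) = Add(Mul(228, Pow(48, -1)), Rational(318, 457)) = Add(Mul(228, Rational(1, 48)), Rational(318, 457)) = Add(Rational(19, 4), Rational(318, 457)) = Rational(9955, 1828)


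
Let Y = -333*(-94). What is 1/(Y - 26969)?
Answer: 1/4333 ≈ 0.00023079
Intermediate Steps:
Y = 31302
1/(Y - 26969) = 1/(31302 - 26969) = 1/4333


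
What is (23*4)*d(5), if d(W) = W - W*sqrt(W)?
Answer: 460 - 460*sqrt(5) ≈ -568.59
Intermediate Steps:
d(W) = W - W**(3/2)
(23*4)*d(5) = (23*4)*(5 - 5**(3/2)) = 92*(5 - 5*sqrt(5)) = 460 - 460*sqrt(5)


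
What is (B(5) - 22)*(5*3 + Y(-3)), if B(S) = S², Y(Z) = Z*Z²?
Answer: -36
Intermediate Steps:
Y(Z) = Z³
(B(5) - 22)*(5*3 + Y(-3)) = (5² - 22)*(5*3 + (-3)³) = (25 - 22)*(15 - 27) = 3*(-12) = -36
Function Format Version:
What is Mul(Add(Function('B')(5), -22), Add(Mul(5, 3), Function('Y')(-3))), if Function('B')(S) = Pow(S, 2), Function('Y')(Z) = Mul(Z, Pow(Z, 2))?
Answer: -36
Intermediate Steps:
Function('Y')(Z) = Pow(Z, 3)
Mul(Add(Function('B')(5), -22), Add(Mul(5, 3), Function('Y')(-3))) = Mul(Add(Pow(5, 2), -22), Add(Mul(5, 3), Pow(-3, 3))) = Mul(Add(25, -22), Add(15, -27)) = Mul(3, -12) = -36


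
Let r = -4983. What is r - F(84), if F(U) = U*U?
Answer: -12039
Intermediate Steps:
F(U) = U²
r - F(84) = -4983 - 1*84² = -4983 - 1*7056 = -4983 - 7056 = -12039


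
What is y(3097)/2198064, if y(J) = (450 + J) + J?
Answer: 151/49956 ≈ 0.0030227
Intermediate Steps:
y(J) = 450 + 2*J
y(3097)/2198064 = (450 + 2*3097)/2198064 = (450 + 6194)*(1/2198064) = 6644*(1/2198064) = 151/49956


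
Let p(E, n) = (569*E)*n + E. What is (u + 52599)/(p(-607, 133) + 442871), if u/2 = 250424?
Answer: -553447/45493675 ≈ -0.012165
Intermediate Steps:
u = 500848 (u = 2*250424 = 500848)
p(E, n) = E + 569*E*n (p(E, n) = 569*E*n + E = E + 569*E*n)
(u + 52599)/(p(-607, 133) + 442871) = (500848 + 52599)/(-607*(1 + 569*133) + 442871) = 553447/(-607*(1 + 75677) + 442871) = 553447/(-607*75678 + 442871) = 553447/(-45936546 + 442871) = 553447/(-45493675) = 553447*(-1/45493675) = -553447/45493675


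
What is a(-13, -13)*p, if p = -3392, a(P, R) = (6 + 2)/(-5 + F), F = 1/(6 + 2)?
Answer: 217088/39 ≈ 5566.4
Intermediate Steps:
F = ⅛ (F = 1/8 = ⅛ ≈ 0.12500)
a(P, R) = -64/39 (a(P, R) = (6 + 2)/(-5 + ⅛) = 8/(-39/8) = 8*(-8/39) = -64/39)
a(-13, -13)*p = -64/39*(-3392) = 217088/39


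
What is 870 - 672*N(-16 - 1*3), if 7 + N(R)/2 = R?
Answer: 35814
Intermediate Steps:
N(R) = -14 + 2*R
870 - 672*N(-16 - 1*3) = 870 - 672*(-14 + 2*(-16 - 1*3)) = 870 - 672*(-14 + 2*(-16 - 3)) = 870 - 672*(-14 + 2*(-19)) = 870 - 672*(-14 - 38) = 870 - 672*(-52) = 870 + 34944 = 35814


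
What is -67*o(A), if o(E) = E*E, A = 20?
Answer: -26800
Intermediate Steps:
o(E) = E²
-67*o(A) = -67*20² = -67*400 = -26800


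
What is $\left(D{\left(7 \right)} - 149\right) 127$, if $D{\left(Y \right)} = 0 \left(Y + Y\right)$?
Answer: $-18923$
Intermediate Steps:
$D{\left(Y \right)} = 0$ ($D{\left(Y \right)} = 0 \cdot 2 Y = 0$)
$\left(D{\left(7 \right)} - 149\right) 127 = \left(0 - 149\right) 127 = \left(-149\right) 127 = -18923$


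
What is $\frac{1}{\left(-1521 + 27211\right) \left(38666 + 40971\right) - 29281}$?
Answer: $\frac{1}{2045845249} \approx 4.888 \cdot 10^{-10}$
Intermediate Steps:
$\frac{1}{\left(-1521 + 27211\right) \left(38666 + 40971\right) - 29281} = \frac{1}{25690 \cdot 79637 - 29281} = \frac{1}{2045874530 - 29281} = \frac{1}{2045845249}$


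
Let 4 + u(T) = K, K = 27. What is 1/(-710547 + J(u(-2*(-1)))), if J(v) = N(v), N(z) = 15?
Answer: -1/710532 ≈ -1.4074e-6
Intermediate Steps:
u(T) = 23 (u(T) = -4 + 27 = 23)
J(v) = 15
1/(-710547 + J(u(-2*(-1)))) = 1/(-710547 + 15) = 1/(-710532) = -1/710532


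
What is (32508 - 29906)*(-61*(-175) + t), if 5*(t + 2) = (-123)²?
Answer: 178221388/5 ≈ 3.5644e+7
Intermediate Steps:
t = 15119/5 (t = -2 + (⅕)*(-123)² = -2 + (⅕)*15129 = -2 + 15129/5 = 15119/5 ≈ 3023.8)
(32508 - 29906)*(-61*(-175) + t) = (32508 - 29906)*(-61*(-175) + 15119/5) = 2602*(10675 + 15119/5) = 2602*(68494/5) = 178221388/5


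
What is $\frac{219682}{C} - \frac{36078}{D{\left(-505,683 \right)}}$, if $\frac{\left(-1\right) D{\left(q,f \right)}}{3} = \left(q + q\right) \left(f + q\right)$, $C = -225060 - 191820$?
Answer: $- \frac{1112695721}{1873667160} \approx -0.59386$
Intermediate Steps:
$C = -416880$
$D{\left(q,f \right)} = - 6 q \left(f + q\right)$ ($D{\left(q,f \right)} = - 3 \left(q + q\right) \left(f + q\right) = - 3 \cdot 2 q \left(f + q\right) = - 6 q \left(f + q\right)$)
$\frac{219682}{C} - \frac{36078}{D{\left(-505,683 \right)}} = \frac{219682}{-416880} - \frac{36078}{\left(-6\right) \left(-505\right) \left(683 - 505\right)} = 219682 \left(- \frac{1}{416880}\right) - \frac{36078}{\left(-6\right) \left(-505\right) 178} = - \frac{109841}{208440} - \frac{36078}{539340} = - \frac{109841}{208440} - \frac{6013}{89890} = - \frac{1112695721}{1873667160}$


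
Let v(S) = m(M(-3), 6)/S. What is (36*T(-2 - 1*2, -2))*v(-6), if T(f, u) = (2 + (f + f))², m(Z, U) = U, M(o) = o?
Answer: -1296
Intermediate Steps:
v(S) = 6/S
T(f, u) = (2 + 2*f)²
(36*T(-2 - 1*2, -2))*v(-6) = (36*(4*(1 + (-2 - 1*2))²))*(6/(-6)) = (36*(4*(1 + (-2 - 2))²))*(6*(-⅙)) = (36*(4*(1 - 4)²))*(-1) = (36*(4*(-3)²))*(-1) = (36*(4*9))*(-1) = (36*36)*(-1) = 1296*(-1) = -1296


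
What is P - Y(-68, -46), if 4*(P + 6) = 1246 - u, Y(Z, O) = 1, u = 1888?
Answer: -335/2 ≈ -167.50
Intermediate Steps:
P = -333/2 (P = -6 + (1246 - 1*1888)/4 = -6 + (1246 - 1888)/4 = -6 + (¼)*(-642) = -6 - 321/2 = -333/2 ≈ -166.50)
P - Y(-68, -46) = -333/2 - 1*1 = -333/2 - 1 = -335/2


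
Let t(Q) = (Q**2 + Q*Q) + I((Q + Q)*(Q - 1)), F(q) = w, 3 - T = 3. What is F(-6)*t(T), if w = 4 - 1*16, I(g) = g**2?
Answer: 0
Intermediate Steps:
T = 0 (T = 3 - 1*3 = 3 - 3 = 0)
w = -12 (w = 4 - 16 = -12)
F(q) = -12
t(Q) = 2*Q**2 + 4*Q**2*(-1 + Q)**2 (t(Q) = (Q**2 + Q*Q) + ((Q + Q)*(Q - 1))**2 = (Q**2 + Q**2) + ((2*Q)*(-1 + Q))**2 = 2*Q**2 + (2*Q*(-1 + Q))**2 = 2*Q**2 + 4*Q**2*(-1 + Q)**2)
F(-6)*t(T) = -12*0**2*(2 + 4*(-1 + 0)**2) = -0*(2 + 4*(-1)**2) = -0*(2 + 4*1) = -0*(2 + 4) = -0*6 = -12*0 = 0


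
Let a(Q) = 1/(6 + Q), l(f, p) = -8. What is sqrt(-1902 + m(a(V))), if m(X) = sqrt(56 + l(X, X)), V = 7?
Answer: sqrt(-1902 + 4*sqrt(3)) ≈ 43.532*I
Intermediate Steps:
m(X) = 4*sqrt(3) (m(X) = sqrt(56 - 8) = sqrt(48) = 4*sqrt(3))
sqrt(-1902 + m(a(V))) = sqrt(-1902 + 4*sqrt(3))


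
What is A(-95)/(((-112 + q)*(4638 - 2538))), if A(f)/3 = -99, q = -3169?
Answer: 99/2296700 ≈ 4.3105e-5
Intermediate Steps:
A(f) = -297 (A(f) = 3*(-99) = -297)
A(-95)/(((-112 + q)*(4638 - 2538))) = -297*1/((-112 - 3169)*(4638 - 2538)) = -297/((-3281*2100)) = -297/(-6890100) = -297*(-1/6890100) = 99/2296700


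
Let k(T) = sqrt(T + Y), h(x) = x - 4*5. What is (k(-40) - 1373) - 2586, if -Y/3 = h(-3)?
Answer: -3959 + sqrt(29) ≈ -3953.6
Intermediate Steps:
h(x) = -20 + x (h(x) = x - 20 = -20 + x)
Y = 69 (Y = -3*(-20 - 3) = -3*(-23) = 69)
k(T) = sqrt(69 + T) (k(T) = sqrt(T + 69) = sqrt(69 + T))
(k(-40) - 1373) - 2586 = (sqrt(69 - 40) - 1373) - 2586 = (sqrt(29) - 1373) - 2586 = (-1373 + sqrt(29)) - 2586 = -3959 + sqrt(29)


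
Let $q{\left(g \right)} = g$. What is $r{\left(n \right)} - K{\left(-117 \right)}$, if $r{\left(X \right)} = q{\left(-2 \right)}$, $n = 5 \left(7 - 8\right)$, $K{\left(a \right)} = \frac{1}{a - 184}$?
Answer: $- \frac{601}{301} \approx -1.9967$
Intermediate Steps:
$K{\left(a \right)} = \frac{1}{-184 + a}$
$n = -5$ ($n = 5 \left(7 - 8\right) = 5 \left(-1\right) = -5$)
$r{\left(X \right)} = -2$
$r{\left(n \right)} - K{\left(-117 \right)} = -2 - \frac{1}{-184 - 117} = -2 - \frac{1}{-301} = -2 - - \frac{1}{301} = -2 + \frac{1}{301} = - \frac{601}{301}$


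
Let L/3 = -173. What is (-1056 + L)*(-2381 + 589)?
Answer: 2822400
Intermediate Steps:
L = -519 (L = 3*(-173) = -519)
(-1056 + L)*(-2381 + 589) = (-1056 - 519)*(-2381 + 589) = -1575*(-1792) = 2822400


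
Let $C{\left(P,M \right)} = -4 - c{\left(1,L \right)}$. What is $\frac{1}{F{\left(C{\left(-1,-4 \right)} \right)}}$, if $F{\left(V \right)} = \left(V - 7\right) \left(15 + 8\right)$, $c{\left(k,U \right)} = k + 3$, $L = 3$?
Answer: $- \frac{1}{345} \approx -0.0028986$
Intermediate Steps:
$c{\left(k,U \right)} = 3 + k$
$C{\left(P,M \right)} = -8$ ($C{\left(P,M \right)} = -4 - \left(3 + 1\right) = -4 - 4 = -8$)
$F{\left(V \right)} = -161 + 23 V$ ($F{\left(V \right)} = \left(-7 + V\right) 23 = -161 + 23 V$)
$\frac{1}{F{\left(C{\left(-1,-4 \right)} \right)}} = \frac{1}{-161 + 23 \left(-8\right)} = \frac{1}{-161 - 184} = \frac{1}{-345} = - \frac{1}{345}$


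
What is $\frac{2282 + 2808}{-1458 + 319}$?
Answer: $- \frac{5090}{1139} \approx -4.4688$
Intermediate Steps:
$\frac{2282 + 2808}{-1458 + 319} = \frac{5090}{-1139} = 5090 \left(- \frac{1}{1139}\right) = - \frac{5090}{1139}$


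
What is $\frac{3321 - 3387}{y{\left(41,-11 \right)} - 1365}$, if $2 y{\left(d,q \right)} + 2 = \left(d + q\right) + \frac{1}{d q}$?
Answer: $\frac{19844}{406201} \approx 0.048853$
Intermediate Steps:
$y{\left(d,q \right)} = -1 + \frac{d}{2} + \frac{q}{2} + \frac{1}{2 d q}$ ($y{\left(d,q \right)} = -1 + \frac{\left(d + q\right) + \frac{1}{d q}}{2} = -1 + \frac{d + q + \frac{1}{d q}}{2} = -1 + \left(\frac{d}{2} + \frac{q}{2} + \frac{1}{2 d q}\right) = -1 + \frac{d}{2} + \frac{q}{2} + \frac{1}{2 d q}$)
$\frac{3321 - 3387}{y{\left(41,-11 \right)} - 1365} = \frac{3321 - 3387}{\frac{1 + 41 \left(-11\right) \left(-2 + 41 - 11\right)}{2 \cdot 41 \left(-11\right)} - 1365} = - \frac{66}{\frac{1}{2} \cdot \frac{1}{41} \left(- \frac{1}{11}\right) \left(1 + 41 \left(-11\right) 28\right) - 1365} = - \frac{66}{\frac{1}{2} \cdot \frac{1}{41} \left(- \frac{1}{11}\right) \left(1 - 12628\right) - 1365} = - \frac{66}{\frac{1}{2} \cdot \frac{1}{41} \left(- \frac{1}{11}\right) \left(-12627\right) - 1365} = - \frac{66}{\frac{12627}{902} - 1365} = - \frac{66}{- \frac{1218603}{902}} = \left(-66\right) \left(- \frac{902}{1218603}\right) = \frac{19844}{406201}$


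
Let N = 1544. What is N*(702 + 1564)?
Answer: 3498704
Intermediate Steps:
N*(702 + 1564) = 1544*(702 + 1564) = 1544*2266 = 3498704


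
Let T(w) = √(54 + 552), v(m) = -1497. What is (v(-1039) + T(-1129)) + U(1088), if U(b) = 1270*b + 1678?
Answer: 1381941 + √606 ≈ 1.3820e+6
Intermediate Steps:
T(w) = √606
U(b) = 1678 + 1270*b
(v(-1039) + T(-1129)) + U(1088) = (-1497 + √606) + (1678 + 1270*1088) = (-1497 + √606) + (1678 + 1381760) = (-1497 + √606) + 1383438 = 1381941 + √606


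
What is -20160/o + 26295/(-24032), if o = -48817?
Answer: -799157895/1173170144 ≈ -0.68120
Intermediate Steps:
-20160/o + 26295/(-24032) = -20160/(-48817) + 26295/(-24032) = -20160*(-1/48817) + 26295*(-1/24032) = 20160/48817 - 26295/24032 = -799157895/1173170144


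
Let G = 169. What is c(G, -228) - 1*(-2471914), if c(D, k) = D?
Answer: 2472083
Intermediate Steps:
c(G, -228) - 1*(-2471914) = 169 - 1*(-2471914) = 169 + 2471914 = 2472083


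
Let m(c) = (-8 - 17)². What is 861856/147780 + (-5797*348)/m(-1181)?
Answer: -14879310484/4618125 ≈ -3221.9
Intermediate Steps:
m(c) = 625 (m(c) = (-25)² = 625)
861856/147780 + (-5797*348)/m(-1181) = 861856/147780 - 5797*348/625 = 861856*(1/147780) - 2017356*1/625 = 215464/36945 - 2017356/625 = -14879310484/4618125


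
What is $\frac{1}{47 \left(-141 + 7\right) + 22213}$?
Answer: $\frac{1}{15915} \approx 6.2834 \cdot 10^{-5}$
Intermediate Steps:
$\frac{1}{47 \left(-141 + 7\right) + 22213} = \frac{1}{47 \left(-134\right) + 22213} = \frac{1}{-6298 + 22213} = \frac{1}{15915}$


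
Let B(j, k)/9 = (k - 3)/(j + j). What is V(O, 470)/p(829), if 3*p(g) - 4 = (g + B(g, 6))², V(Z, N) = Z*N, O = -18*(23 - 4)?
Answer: -1325605420080/1889285986937 ≈ -0.70164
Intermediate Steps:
O = -342 (O = -18*19 = -342)
V(Z, N) = N*Z
B(j, k) = 9*(-3 + k)/(2*j) (B(j, k) = 9*((k - 3)/(j + j)) = 9*((-3 + k)/((2*j))) = 9*((-3 + k)*(1/(2*j))) = 9*((-3 + k)/(2*j)) = 9*(-3 + k)/(2*j))
p(g) = 4/3 + (g + 27/(2*g))²/3 (p(g) = 4/3 + (g + 9*(-3 + 6)/(2*g))²/3 = 4/3 + (g + (9/2)*3/g)²/3 = 4/3 + (g + 27/(2*g))²/3)
V(O, 470)/p(829) = (470*(-342))/(31/3 + (⅓)*829² + (243/4)/829²) = -160740/(31/3 + (⅓)*687241 + (243/4)*(1/687241)) = -160740/(31/3 + 687241/3 + 243/2748964) = -160740/1889285986937/8246892 = -160740*8246892/1889285986937 = -1325605420080/1889285986937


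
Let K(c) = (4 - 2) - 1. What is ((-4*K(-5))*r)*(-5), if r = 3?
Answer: 60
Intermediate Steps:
K(c) = 1 (K(c) = 2 - 1 = 1)
((-4*K(-5))*r)*(-5) = (-4*1*3)*(-5) = -4*3*(-5) = -12*(-5) = 60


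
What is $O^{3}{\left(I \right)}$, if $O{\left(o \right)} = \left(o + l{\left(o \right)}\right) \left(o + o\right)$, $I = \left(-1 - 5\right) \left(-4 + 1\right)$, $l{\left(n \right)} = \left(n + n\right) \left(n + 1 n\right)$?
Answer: $105850666750464$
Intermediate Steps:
$l{\left(n \right)} = 4 n^{2}$ ($l{\left(n \right)} = 2 n \left(n + n\right) = 2 n 2 n = 4 n^{2}$)
$I = 18$ ($I = \left(-6\right) \left(-3\right) = 18$)
$O{\left(o \right)} = 2 o \left(o + 4 o^{2}\right)$ ($O{\left(o \right)} = \left(o + 4 o^{2}\right) \left(o + o\right) = \left(o + 4 o^{2}\right) 2 o = 2 o \left(o + 4 o^{2}\right)$)
$O^{3}{\left(I \right)} = \left(18^{2} \left(2 + 8 \cdot 18\right)\right)^{3} = \left(324 \left(2 + 144\right)\right)^{3} = \left(324 \cdot 146\right)^{3} = 47304^{3} = 105850666750464$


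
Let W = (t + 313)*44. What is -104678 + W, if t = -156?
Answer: -97770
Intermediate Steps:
W = 6908 (W = (-156 + 313)*44 = 157*44 = 6908)
-104678 + W = -104678 + 6908 = -97770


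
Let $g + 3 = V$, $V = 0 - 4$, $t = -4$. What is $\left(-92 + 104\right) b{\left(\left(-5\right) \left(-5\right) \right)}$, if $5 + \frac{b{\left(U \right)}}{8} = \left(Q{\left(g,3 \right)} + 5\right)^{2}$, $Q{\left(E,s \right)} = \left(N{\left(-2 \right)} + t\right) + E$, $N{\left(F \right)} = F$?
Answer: $5664$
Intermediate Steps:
$V = -4$
$g = -7$ ($g = -3 - 4 = -7$)
$Q{\left(E,s \right)} = -6 + E$ ($Q{\left(E,s \right)} = \left(-2 - 4\right) + E = -6 + E$)
$b{\left(U \right)} = 472$ ($b{\left(U \right)} = -40 + 8 \left(\left(-6 - 7\right) + 5\right)^{2} = -40 + 8 \left(-13 + 5\right)^{2} = -40 + 8 \left(-8\right)^{2} = -40 + 8 \cdot 64 = -40 + 512 = 472$)
$\left(-92 + 104\right) b{\left(\left(-5\right) \left(-5\right) \right)} = \left(-92 + 104\right) 472 = 12 \cdot 472 = 5664$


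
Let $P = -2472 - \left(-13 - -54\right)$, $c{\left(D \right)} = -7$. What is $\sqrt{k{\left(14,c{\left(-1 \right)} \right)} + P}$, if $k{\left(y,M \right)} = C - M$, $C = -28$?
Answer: $i \sqrt{2534} \approx 50.339 i$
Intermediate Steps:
$k{\left(y,M \right)} = -28 - M$
$P = -2513$ ($P = -2472 - \left(-13 + 54\right) = -2472 - 41 = -2513$)
$\sqrt{k{\left(14,c{\left(-1 \right)} \right)} + P} = \sqrt{\left(-28 - -7\right) - 2513} = \sqrt{\left(-28 + 7\right) - 2513} = \sqrt{-21 - 2513} = \sqrt{-2534} = i \sqrt{2534}$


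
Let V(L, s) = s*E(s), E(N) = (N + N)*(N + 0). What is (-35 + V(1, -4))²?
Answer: 26569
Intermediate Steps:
E(N) = 2*N² (E(N) = (2*N)*N = 2*N²)
V(L, s) = 2*s³ (V(L, s) = s*(2*s²) = 2*s³)
(-35 + V(1, -4))² = (-35 + 2*(-4)³)² = (-35 + 2*(-64))² = (-35 - 128)² = (-163)² = 26569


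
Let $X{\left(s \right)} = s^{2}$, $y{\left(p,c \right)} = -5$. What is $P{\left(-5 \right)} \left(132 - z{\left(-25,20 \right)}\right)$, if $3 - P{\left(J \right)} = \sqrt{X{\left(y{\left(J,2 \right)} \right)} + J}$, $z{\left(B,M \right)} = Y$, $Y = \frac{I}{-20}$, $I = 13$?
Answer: $\frac{7959}{20} - \frac{2653 \sqrt{5}}{10} \approx -195.28$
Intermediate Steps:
$Y = - \frac{13}{20}$ ($Y = \frac{13}{-20} = 13 \left(- \frac{1}{20}\right) = - \frac{13}{20} \approx -0.65$)
$z{\left(B,M \right)} = - \frac{13}{20}$
$P{\left(J \right)} = 3 - \sqrt{25 + J}$ ($P{\left(J \right)} = 3 - \sqrt{\left(-5\right)^{2} + J} = 3 - \sqrt{25 + J}$)
$P{\left(-5 \right)} \left(132 - z{\left(-25,20 \right)}\right) = \left(3 - \sqrt{25 - 5}\right) \left(132 - - \frac{13}{20}\right) = \left(3 - \sqrt{20}\right) \left(132 + \frac{13}{20}\right) = \left(3 - 2 \sqrt{5}\right) \frac{2653}{20} = \frac{7959}{20} - \frac{2653 \sqrt{5}}{10}$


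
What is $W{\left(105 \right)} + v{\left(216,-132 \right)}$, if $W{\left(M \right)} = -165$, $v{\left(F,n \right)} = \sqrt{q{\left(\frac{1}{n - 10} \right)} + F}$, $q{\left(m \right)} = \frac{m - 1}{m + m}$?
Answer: $-165 + \frac{5 \sqrt{46}}{2} \approx -148.04$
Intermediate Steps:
$q{\left(m \right)} = \frac{-1 + m}{2 m}$
$v{\left(F,n \right)} = \sqrt{F + \frac{\left(-1 + \frac{1}{-10 + n}\right) \left(-10 + n\right)}{2}}$ ($v{\left(F,n \right)} = \sqrt{\frac{-1 + \frac{1}{n - 10}}{2 \frac{1}{n - 10}} + F} = \sqrt{\frac{-1 + \frac{1}{-10 + n}}{2 \frac{1}{-10 + n}} + F} = \sqrt{\frac{\left(-10 + n\right) \left(-1 + \frac{1}{-10 + n}\right)}{2} + F} = \sqrt{\frac{\left(-1 + \frac{1}{-10 + n}\right) \left(-10 + n\right)}{2} + F} = \sqrt{F + \frac{\left(-1 + \frac{1}{-10 + n}\right) \left(-10 + n\right)}{2}}$)
$W{\left(105 \right)} + v{\left(216,-132 \right)} = -165 + \frac{\sqrt{22 - -264 + 4 \cdot 216}}{2} = -165 + \frac{\sqrt{22 + 264 + 864}}{2} = -165 + \frac{\sqrt{1150}}{2} = -165 + \frac{5 \sqrt{46}}{2}$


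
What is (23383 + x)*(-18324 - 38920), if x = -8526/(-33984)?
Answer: -1895387951963/1416 ≈ -1.3386e+9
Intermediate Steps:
x = 1421/5664 (x = -8526*(-1/33984) = 1421/5664 ≈ 0.25088)
(23383 + x)*(-18324 - 38920) = (23383 + 1421/5664)*(-18324 - 38920) = (132442733/5664)*(-57244) = -1895387951963/1416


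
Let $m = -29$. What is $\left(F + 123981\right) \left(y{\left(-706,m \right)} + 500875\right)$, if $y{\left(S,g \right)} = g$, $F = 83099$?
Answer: $103715189680$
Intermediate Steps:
$\left(F + 123981\right) \left(y{\left(-706,m \right)} + 500875\right) = \left(83099 + 123981\right) \left(-29 + 500875\right) = 207080 \cdot 500846 = 103715189680$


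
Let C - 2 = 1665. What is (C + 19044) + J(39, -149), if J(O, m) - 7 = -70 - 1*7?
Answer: 20641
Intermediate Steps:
J(O, m) = -70 (J(O, m) = 7 + (-70 - 1*7) = 7 + (-70 - 7) = 7 - 77 = -70)
C = 1667 (C = 2 + 1665 = 1667)
(C + 19044) + J(39, -149) = (1667 + 19044) - 70 = 20711 - 70 = 20641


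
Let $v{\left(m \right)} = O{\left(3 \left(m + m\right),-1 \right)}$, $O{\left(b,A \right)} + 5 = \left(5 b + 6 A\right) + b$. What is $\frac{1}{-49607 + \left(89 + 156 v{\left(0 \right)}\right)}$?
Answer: $- \frac{1}{51234} \approx -1.9518 \cdot 10^{-5}$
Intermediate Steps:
$O{\left(b,A \right)} = -5 + 6 A + 6 b$ ($O{\left(b,A \right)} = -5 + \left(\left(5 b + 6 A\right) + b\right) = -5 + \left(6 A + 6 b\right) = -5 + 6 A + 6 b$)
$v{\left(m \right)} = -11 + 36 m$ ($v{\left(m \right)} = -5 + 6 \left(-1\right) + 6 \cdot 3 \left(m + m\right) = -5 - 6 + 6 \cdot 3 \cdot 2 m = -5 - 6 + 6 \cdot 6 m = -5 - 6 + 36 m = -11 + 36 m$)
$\frac{1}{-49607 + \left(89 + 156 v{\left(0 \right)}\right)} = \frac{1}{-49607 + \left(89 + 156 \left(-11 + 36 \cdot 0\right)\right)} = \frac{1}{-49607 + \left(89 + 156 \left(-11 + 0\right)\right)} = \frac{1}{-49607 + \left(89 + 156 \left(-11\right)\right)} = \frac{1}{-49607 + \left(89 - 1716\right)} = \frac{1}{-49607 - 1627} = \frac{1}{-51234} = - \frac{1}{51234}$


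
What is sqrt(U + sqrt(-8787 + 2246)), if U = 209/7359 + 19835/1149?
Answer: sqrt(1135209111414 + 65652275529*I*sqrt(6541))/256227 ≈ 7.0709 + 5.719*I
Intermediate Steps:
U = 4430482/256227 (U = 209*(1/7359) + 19835*(1/1149) = 19/669 + 19835/1149 = 4430482/256227 ≈ 17.291)
sqrt(U + sqrt(-8787 + 2246)) = sqrt(4430482/256227 + sqrt(-8787 + 2246)) = sqrt(4430482/256227 + sqrt(-6541)) = sqrt(4430482/256227 + I*sqrt(6541))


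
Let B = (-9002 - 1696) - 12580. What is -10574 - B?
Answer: 12704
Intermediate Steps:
B = -23278 (B = -10698 - 12580 = -23278)
-10574 - B = -10574 - 1*(-23278) = -10574 + 23278 = 12704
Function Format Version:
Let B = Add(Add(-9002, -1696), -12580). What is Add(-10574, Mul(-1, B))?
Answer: 12704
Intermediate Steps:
B = -23278 (B = Add(-10698, -12580) = -23278)
Add(-10574, Mul(-1, B)) = Add(-10574, Mul(-1, -23278)) = Add(-10574, 23278) = 12704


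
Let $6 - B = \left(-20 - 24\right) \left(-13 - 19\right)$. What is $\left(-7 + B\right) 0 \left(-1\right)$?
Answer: $0$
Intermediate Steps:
$B = -1402$ ($B = 6 - \left(-20 - 24\right) \left(-13 - 19\right) = 6 - \left(-44\right) \left(-32\right) = 6 - 1408 = -1402$)
$\left(-7 + B\right) 0 \left(-1\right) = \left(-7 - 1402\right) 0 \left(-1\right) = \left(-1409\right) 0 = 0$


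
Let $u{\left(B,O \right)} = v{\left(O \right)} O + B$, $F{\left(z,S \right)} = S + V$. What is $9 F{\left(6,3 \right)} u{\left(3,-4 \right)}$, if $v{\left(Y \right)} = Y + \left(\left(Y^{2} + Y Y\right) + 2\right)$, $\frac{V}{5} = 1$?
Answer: $-8424$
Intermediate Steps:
$V = 5$ ($V = 5 \cdot 1 = 5$)
$F{\left(z,S \right)} = 5 + S$ ($F{\left(z,S \right)} = S + 5 = 5 + S$)
$v{\left(Y \right)} = 2 + Y + 2 Y^{2}$ ($v{\left(Y \right)} = Y + \left(\left(Y^{2} + Y^{2}\right) + 2\right) = Y + \left(2 Y^{2} + 2\right) = Y + \left(2 + 2 Y^{2}\right) = 2 + Y + 2 Y^{2}$)
$u{\left(B,O \right)} = B + O \left(2 + O + 2 O^{2}\right)$ ($u{\left(B,O \right)} = \left(2 + O + 2 O^{2}\right) O + B = O \left(2 + O + 2 O^{2}\right) + B = B + O \left(2 + O + 2 O^{2}\right)$)
$9 F{\left(6,3 \right)} u{\left(3,-4 \right)} = 9 \left(5 + 3\right) \left(3 - 4 \left(2 - 4 + 2 \left(-4\right)^{2}\right)\right) = 9 \cdot 8 \left(3 - 4 \left(2 - 4 + 2 \cdot 16\right)\right) = 72 \left(3 - 4 \left(2 - 4 + 32\right)\right) = 72 \left(3 - 120\right) = 72 \left(-117\right) = -8424$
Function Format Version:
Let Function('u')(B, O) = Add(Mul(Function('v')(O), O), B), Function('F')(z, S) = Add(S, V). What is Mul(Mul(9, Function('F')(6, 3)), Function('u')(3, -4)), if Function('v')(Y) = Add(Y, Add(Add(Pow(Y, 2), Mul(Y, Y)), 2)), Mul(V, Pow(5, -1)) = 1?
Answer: -8424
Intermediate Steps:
V = 5 (V = Mul(5, 1) = 5)
Function('F')(z, S) = Add(5, S) (Function('F')(z, S) = Add(S, 5) = Add(5, S))
Function('v')(Y) = Add(2, Y, Mul(2, Pow(Y, 2))) (Function('v')(Y) = Add(Y, Add(Add(Pow(Y, 2), Pow(Y, 2)), 2)) = Add(Y, Add(Mul(2, Pow(Y, 2)), 2)) = Add(Y, Add(2, Mul(2, Pow(Y, 2)))) = Add(2, Y, Mul(2, Pow(Y, 2))))
Function('u')(B, O) = Add(B, Mul(O, Add(2, O, Mul(2, Pow(O, 2))))) (Function('u')(B, O) = Add(Mul(Add(2, O, Mul(2, Pow(O, 2))), O), B) = Add(Mul(O, Add(2, O, Mul(2, Pow(O, 2)))), B) = Add(B, Mul(O, Add(2, O, Mul(2, Pow(O, 2))))))
Mul(Mul(9, Function('F')(6, 3)), Function('u')(3, -4)) = Mul(Mul(9, Add(5, 3)), Add(3, Mul(-4, Add(2, -4, Mul(2, Pow(-4, 2)))))) = Mul(Mul(9, 8), Add(3, Mul(-4, Add(2, -4, Mul(2, 16))))) = Mul(72, Add(3, Mul(-4, Add(2, -4, 32)))) = Mul(72, Add(3, Mul(-4, 30))) = Mul(72, Add(3, -120)) = Mul(72, -117) = -8424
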